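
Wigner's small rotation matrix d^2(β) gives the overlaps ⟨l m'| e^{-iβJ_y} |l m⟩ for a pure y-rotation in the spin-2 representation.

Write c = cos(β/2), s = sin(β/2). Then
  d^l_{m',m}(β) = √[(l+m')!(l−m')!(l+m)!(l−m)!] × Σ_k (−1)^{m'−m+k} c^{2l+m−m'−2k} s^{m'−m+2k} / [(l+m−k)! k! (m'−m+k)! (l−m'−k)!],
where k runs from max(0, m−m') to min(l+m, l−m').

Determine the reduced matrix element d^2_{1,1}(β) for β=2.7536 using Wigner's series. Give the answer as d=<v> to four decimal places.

d^2_{1,1}(β=2.7536) via Wigner's sum:
Half-angle: c=0.192782, s=0.981242. N=√(6·1·6·1)=6.000000
Admissible k: 0..1 (factorial args all ≥0)
  k=0: (−1)^0·6.0000/(6)·0.1928^4·0.9812^0 = +0.001381
  k=1: (−1)^1·6.0000/(2)·0.1928^2·0.9812^2 = -0.107351
d^2_{1,1}(2.7536) = +0.001381 -0.107351 = -0.105970

d=-0.1060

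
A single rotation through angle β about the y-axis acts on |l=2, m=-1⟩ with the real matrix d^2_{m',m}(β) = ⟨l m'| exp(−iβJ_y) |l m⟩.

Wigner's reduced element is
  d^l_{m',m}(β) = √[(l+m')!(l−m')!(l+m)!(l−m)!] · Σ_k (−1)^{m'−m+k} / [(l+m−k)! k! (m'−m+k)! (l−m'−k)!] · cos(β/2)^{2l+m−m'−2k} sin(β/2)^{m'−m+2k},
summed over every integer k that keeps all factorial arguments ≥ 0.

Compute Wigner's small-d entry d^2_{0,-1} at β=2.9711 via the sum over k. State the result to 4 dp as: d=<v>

d^2_{0,-1}(β=2.9711) via Wigner's sum:
c=cos(2.9711/2)=0.085143, s=sin(2.9711/2)=0.996369; N=√[2·2·1·6]=4.898979
k∈{0,1} keeps every argument non-negative
  k=0: (−1)^1·4.8990/(2)·0.0851^3·0.9964^1 = -0.001506
  k=1: (−1)^2·4.8990/(2)·0.0851^1·0.9964^3 = +0.206293
d^2_{0,-1}(2.9711) = -0.001506 +0.206293 = +0.204787

d=0.2048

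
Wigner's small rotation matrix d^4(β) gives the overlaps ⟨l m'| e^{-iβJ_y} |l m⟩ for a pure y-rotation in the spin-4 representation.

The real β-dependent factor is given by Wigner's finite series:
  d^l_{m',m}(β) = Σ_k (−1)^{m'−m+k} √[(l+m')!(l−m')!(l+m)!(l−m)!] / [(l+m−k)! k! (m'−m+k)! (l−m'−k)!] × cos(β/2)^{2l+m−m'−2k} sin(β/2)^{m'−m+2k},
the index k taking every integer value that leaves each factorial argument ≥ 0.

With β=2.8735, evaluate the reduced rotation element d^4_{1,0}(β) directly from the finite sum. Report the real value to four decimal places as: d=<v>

d=0.5010

d^4_{1,0}(β=2.8735) via Wigner's sum:
c=cos(2.8735/2)=0.133645, s=sin(2.8735/2)=0.991029; N=√[120·6·24·24]=643.987578
k∈{0,1,2,3} keeps every argument non-negative
  k=0: (−1)^1·643.9876/(144)·0.1336^7·0.9910^1 = -0.000003
  k=1: (−1)^2·643.9876/(24)·0.1336^5·0.9910^3 = +0.001114
  k=2: (−1)^3·643.9876/(24)·0.1336^3·0.9910^5 = -0.061229
  k=3: (−1)^4·643.9876/(144)·0.1336^1·0.9910^7 = +0.561143
d^4_{1,0}(2.8735) = -0.000003 +0.001114 -0.061229 +0.561143 = +0.501024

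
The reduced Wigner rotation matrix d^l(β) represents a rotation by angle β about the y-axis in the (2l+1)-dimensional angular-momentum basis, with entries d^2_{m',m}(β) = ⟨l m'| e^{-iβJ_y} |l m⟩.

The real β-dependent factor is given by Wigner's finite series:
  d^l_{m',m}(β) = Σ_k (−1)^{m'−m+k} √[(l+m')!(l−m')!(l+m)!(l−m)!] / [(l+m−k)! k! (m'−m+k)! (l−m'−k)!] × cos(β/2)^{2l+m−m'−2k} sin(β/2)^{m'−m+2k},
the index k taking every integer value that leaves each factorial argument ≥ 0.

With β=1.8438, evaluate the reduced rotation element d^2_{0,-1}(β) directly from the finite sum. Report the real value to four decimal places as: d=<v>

d=0.3180

d^2_{0,-1}(β=1.8438) via Wigner's sum:
With c≡cos(β/2)=0.604307 and s≡sin(β/2)=0.796751, N=[2·2·1·6]^{1/2}=4.898979
k∈{0,1} keeps every argument non-negative
  k=0: (−1)^1·4.8990/(2)·0.6043^3·0.7968^1 = -0.430697
  k=1: (−1)^2·4.8990/(2)·0.6043^1·0.7968^3 = +0.748690
d^2_{0,-1}(1.8438) = -0.430697 +0.748690 = +0.317992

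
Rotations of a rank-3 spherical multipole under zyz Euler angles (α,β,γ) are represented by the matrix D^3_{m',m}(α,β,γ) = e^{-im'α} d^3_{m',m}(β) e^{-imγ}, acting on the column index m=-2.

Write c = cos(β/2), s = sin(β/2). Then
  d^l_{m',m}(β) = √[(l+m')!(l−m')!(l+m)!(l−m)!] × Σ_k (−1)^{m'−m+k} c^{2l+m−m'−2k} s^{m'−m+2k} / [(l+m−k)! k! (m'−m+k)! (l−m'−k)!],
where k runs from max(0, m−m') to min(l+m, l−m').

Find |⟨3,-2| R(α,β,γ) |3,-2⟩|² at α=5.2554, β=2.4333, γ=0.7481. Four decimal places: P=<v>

First d^3_{-2,-2}(β=2.4333), then the phase factors e^{-i(-2)α} and e^{-i(-2)γ}:
Half-angle: c=0.346790, s=0.937943. N=√(1·120·1·120)=120.000000
k∈{0,1} keeps every argument non-negative
  k=0: (−1)^0·120.0000/(120)·0.3468^6·0.9379^0 = +0.001739
  k=1: (−1)^1·120.0000/(24)·0.3468^4·0.9379^2 = -0.063619
d^3_{-2,-2}(2.4333) = +0.001739 -0.063619 = -0.061880
|D^3_{-2,-2}|² = |d^3_{-2,-2}(β)|² = (-0.061880)² = 0.003829 (the z-rotation phases have unit modulus)

P=0.0038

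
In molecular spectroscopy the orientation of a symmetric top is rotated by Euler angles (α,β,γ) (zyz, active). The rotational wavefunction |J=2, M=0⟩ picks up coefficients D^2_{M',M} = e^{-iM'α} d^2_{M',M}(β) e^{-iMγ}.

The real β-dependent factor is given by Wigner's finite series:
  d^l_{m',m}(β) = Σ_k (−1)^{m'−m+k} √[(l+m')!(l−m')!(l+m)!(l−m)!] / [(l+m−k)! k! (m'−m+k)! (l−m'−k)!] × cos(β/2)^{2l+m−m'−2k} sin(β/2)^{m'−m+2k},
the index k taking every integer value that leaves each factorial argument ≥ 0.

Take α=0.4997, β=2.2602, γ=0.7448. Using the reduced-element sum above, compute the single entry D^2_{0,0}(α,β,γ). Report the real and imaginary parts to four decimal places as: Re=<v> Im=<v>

Re=0.1069 Im=0.0000

Split into d^2_{0,0}(β=2.2602) × two z-phases.
With c≡cos(β/2)=0.426569 and s≡sin(β/2)=0.904455, N=[2·2·2·2]^{1/2}=4.000000
k: max(0,(0)−(0))=0 … min(2+(0),2−(0))=2
  k=0: (−1)^0·4.0000/(4)·0.4266^4·0.9045^0 = +0.033110
  k=1: (−1)^1·4.0000/(1)·0.4266^2·0.9045^2 = -0.595406
  k=2: (−1)^2·4.0000/(4)·0.4266^0·0.9045^4 = +0.669187
d^2_{0,0}(2.2602) = +0.033110 -0.595406 +0.669187 = +0.106891
Phases: e^{-i·(0)·0.4997}=+1.000000+0.000000i, e^{-i·(0)·0.7448}=+1.000000+0.000000i ⇒ D=+0.106891+0.000000i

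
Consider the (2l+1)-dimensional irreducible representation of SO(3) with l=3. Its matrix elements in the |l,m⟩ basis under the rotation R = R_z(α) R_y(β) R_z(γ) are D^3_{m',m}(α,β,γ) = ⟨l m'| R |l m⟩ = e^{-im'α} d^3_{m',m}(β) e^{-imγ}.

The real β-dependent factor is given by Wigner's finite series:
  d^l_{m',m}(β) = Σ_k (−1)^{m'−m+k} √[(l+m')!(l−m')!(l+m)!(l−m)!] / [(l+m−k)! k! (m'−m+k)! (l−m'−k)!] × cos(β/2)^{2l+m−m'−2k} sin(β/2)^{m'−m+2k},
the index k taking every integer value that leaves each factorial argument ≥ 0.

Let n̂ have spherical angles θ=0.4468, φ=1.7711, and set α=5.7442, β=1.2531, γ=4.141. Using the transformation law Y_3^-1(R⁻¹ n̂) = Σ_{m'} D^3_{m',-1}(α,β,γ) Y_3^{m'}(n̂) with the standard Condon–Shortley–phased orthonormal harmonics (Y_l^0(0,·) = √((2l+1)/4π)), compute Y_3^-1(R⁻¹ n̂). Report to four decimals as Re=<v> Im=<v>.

Re=-0.0788 Im=-0.3134

Need the full column D^3_{m',-1} for m'=−3..3 at α=5.7442, β=1.2531, γ=4.141.
cos(β/2)=0.810055, sin(β/2)=0.586354
d^3_{-3,-1}: single k=2 term ⇒ +0.573355;  D = -0.467456+0.331994i
d^3_{-2,-1}: k∈[1..2] ⇒ +0.646745 -0.677724 = -0.030979;  D = +0.030884-0.002431i
d^3_{-1,-1}: k∈[0..2] ⇒ +0.282545 -1.184316 +0.465392 = -0.436379;  D = +0.390937+0.193895i
d^3_{0,-1}: k∈[0..2] ⇒ -0.708473 +1.113614 -0.194493 = +0.210648;  D = -0.113919-0.177187i
d^3_{1,-1}: k∈[0..2] ⇒ +0.888237 -0.620523 +0.040640 = +0.308355;  D = -0.009990-0.308193i
d^3_{2,-1}: k∈[0..1] ⇒ -0.677724 +0.177547 = -0.500177;  D = -0.242681+0.437359i
d^3_{3,-1}: single k=0 term ⇒ +0.300409;  D = +0.259917-0.150629i
Y_3^{m'}(θ=0.4468,φ=1.7711) and Σ D·Y over m':
  (-0.4675+0.3320i)·(+0.0190+0.0278i)  (+0.0309-0.0024i)·(-0.1584+0.0671i)  (+0.3909+0.1939i)·(-0.0852-0.4196i)  (-0.1139-0.1772i)·(+0.3589+0.0000i)  (-0.0100-0.3082i)·(+0.0852-0.4196i)  (-0.2427+0.4374i)·(-0.1584-0.0671i)  (+0.2599-0.1506i)·(-0.0190+0.0278i)
Y_3^-1(R⁻¹ n̂) = -0.078819-0.313373i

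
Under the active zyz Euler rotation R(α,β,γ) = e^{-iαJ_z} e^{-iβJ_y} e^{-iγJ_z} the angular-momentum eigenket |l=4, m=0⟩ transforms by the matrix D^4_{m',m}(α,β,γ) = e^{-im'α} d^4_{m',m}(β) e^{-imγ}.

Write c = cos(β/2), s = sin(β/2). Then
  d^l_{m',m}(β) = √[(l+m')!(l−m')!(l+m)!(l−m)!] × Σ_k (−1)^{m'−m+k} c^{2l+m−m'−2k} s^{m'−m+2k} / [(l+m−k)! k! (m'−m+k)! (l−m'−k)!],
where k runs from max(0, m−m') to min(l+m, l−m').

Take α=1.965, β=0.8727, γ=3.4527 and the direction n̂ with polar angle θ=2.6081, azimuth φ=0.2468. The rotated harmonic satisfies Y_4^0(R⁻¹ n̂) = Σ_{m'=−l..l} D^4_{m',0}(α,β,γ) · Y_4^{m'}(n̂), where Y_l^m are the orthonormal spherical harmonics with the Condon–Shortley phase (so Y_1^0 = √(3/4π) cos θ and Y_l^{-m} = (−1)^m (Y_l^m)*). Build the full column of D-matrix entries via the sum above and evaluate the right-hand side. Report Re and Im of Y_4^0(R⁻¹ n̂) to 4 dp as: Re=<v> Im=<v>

Need the full column D^4_{m',0} for m'=−4..4 at α=1.965, β=0.8727, γ=3.4527.
cos(β/2)=0.906300, sin(β/2)=0.422634
d^4_{-4,0}: single k=4 term ⇒ +0.180093;  D = -0.001084+0.180090i
d^4_{-3,0}: k∈[3..4] ⇒ +0.546159 -0.118769 = +0.427389;  D = +0.395591-0.161771i
d^4_{-2,0}: k∈[2..4] ⇒ +0.939039 -0.544550 +0.044407 = +0.438896;  D = -0.309411-0.311279i
d^4_{-1,0}: k∈[1..4] ⇒ +0.949259 -1.238572 +0.269343 -0.009762 = -0.029731;  D = +0.011419-0.027451i
d^4_{0,0}: k∈[0..4] ⇒ +0.455174 -1.583734 +0.774908 -0.074895 +0.001018 = -0.427530;  D = -0.427530+0.000000i
d^4_{1,0}: k∈[0..3] ⇒ -0.949259 +1.238572 -0.269343 +0.009762 = +0.029731;  D = -0.011419-0.027451i
d^4_{2,0}: k∈[0..2] ⇒ +0.939039 -0.544550 +0.044407 = +0.438896;  D = -0.309411+0.311279i
d^4_{3,0}: k∈[0..1] ⇒ -0.546159 +0.118769 = -0.427389;  D = -0.395591-0.161771i
d^4_{4,0}: single k=0 term ⇒ +0.180093;  D = -0.001084-0.180090i
Y_4^{m'}(θ=2.6081,φ=0.2468) and Σ D·Y over m':
  (-0.0011+0.1801i)·(+0.0163-0.0247i)  (+0.3956-0.1618i)·(-0.1046+0.0956i)  (-0.3094-0.3113i)·(+0.3192-0.1717i)  (+0.0114-0.0275i)·(-0.4399+0.1108i)  (-0.4275+0.0000i)·(-0.0004+0.0000i)  (-0.0114-0.0275i)·(+0.4399+0.1108i)  (-0.3094+0.3113i)·(+0.3192+0.1717i)  (-0.3956-0.1618i)·(+0.1046+0.0956i)  (-0.0011-0.1801i)·(+0.0163+0.0247i)
Y_4^0(R⁻¹ n̂) = -0.351219+0.000000i

Re=-0.3512 Im=0.0000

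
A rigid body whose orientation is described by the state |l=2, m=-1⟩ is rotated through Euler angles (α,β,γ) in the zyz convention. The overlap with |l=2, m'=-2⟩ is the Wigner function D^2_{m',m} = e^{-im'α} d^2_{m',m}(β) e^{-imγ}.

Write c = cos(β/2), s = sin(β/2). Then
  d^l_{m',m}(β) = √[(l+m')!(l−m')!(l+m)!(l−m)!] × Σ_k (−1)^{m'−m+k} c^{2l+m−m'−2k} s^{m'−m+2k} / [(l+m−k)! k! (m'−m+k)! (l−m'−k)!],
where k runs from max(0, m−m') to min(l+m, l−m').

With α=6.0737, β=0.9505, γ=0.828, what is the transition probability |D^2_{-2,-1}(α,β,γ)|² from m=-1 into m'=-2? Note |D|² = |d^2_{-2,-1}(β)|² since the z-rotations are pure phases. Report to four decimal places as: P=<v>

P=0.4139

D^2_{-2,-1}(6.0737,0.9505,0.828) = e^{-i·-2·6.0737}·d^2_{-2,-1}(0.9505)·e^{-i·-1·0.828}. Compute d first:
c=cos(0.9505/2)=0.889178, s=sin(0.9505/2)=0.457561; N=√[1·24·1·6]=12.000000
Admissible k: 1..1 (factorial args all ≥0)
  k=1: (−1)^0·12.0000/(6)·0.8892^3·0.4576^1 = +0.643347
d^2_{-2,-1}(0.9505) = +0.643347
|D^2_{-2,-1}|² = |d^2_{-2,-1}(β)|² = (+0.643347)² = 0.413896 (the z-rotation phases have unit modulus)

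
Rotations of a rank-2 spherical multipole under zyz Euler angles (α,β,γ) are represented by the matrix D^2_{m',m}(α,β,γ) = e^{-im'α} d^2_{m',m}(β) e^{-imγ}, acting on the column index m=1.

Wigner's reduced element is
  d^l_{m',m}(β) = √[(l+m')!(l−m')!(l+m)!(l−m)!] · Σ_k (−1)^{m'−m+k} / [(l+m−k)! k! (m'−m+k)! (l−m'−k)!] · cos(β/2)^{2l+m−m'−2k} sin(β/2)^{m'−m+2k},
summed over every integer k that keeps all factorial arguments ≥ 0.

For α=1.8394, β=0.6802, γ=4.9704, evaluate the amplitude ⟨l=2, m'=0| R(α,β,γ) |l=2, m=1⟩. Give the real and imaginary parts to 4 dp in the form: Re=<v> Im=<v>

Re=0.1528 Im=0.5790

Split into d^2_{0,1}(β=0.6802) × two z-phases.
Half-angle: c=0.942721, s=0.333581. N=√(2·2·6·1)=4.898979
k: max(0,(1)−(0))=1 … min(2+(1),2−(0))=2
  k=1: (−1)^0·4.8990/(2)·0.9427^3·0.3336^1 = +0.684585
  k=2: (−1)^1·4.8990/(2)·0.9427^1·0.3336^3 = -0.085716
d^2_{0,1}(0.6802) = +0.684585 -0.085716 = +0.598869
Phases: e^{-i·(0)·1.8394}=+1.000000+0.000000i, e^{-i·(1)·4.9704}=+0.255158+0.966899i ⇒ D=+0.152806+0.579046i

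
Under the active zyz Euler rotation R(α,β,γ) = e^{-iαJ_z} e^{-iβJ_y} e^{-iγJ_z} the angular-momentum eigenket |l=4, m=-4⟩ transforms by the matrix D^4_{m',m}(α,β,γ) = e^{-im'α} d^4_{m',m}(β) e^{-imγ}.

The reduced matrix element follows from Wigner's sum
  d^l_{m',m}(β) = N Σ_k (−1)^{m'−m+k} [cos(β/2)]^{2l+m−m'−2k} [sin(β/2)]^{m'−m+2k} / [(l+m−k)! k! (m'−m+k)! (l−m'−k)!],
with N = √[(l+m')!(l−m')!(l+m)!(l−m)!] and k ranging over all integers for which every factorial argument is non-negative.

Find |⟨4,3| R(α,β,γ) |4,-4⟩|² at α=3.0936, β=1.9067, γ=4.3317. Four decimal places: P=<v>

P=0.1539

D^4_{3,-4}(3.0936,1.9067,4.3317) = e^{-i·3·3.0936}·d^4_{3,-4}(1.9067)·e^{-i·-4·4.3317}. Compute d first:
Half-angle: c=0.578955, s=0.815360. N=√(5040·1·1·40320)=14255.272709
Admissible k: 0..0 (factorial args all ≥0)
  k=0: (−1)^7·14255.2727/(5040)·0.5790^1·0.8154^7 = -0.392314
d^4_{3,-4}(1.9067) = -0.392314
|D^4_{3,-4}|² = |d^4_{3,-4}(β)|² = (-0.392314)² = 0.153910 (the z-rotation phases have unit modulus)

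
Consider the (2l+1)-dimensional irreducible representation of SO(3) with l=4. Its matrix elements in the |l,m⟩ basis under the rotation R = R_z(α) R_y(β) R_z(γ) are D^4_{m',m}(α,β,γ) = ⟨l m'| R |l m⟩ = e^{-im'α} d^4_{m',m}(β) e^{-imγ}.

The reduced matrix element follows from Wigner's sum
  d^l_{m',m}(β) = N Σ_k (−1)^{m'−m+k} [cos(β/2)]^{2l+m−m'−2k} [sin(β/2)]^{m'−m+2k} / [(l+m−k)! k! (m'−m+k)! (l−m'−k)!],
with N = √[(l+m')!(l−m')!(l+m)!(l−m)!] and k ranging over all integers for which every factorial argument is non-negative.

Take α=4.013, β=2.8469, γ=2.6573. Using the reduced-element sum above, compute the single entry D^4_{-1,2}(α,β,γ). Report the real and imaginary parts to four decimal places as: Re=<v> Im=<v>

Re=0.1368 Im=-0.4960

Split into d^4_{-1,2}(β=2.8469) × two z-phases.
With c≡cos(β/2)=0.146814 and s≡sin(β/2)=0.989164, N=[6·120·720·2]^{1/2}=1018.233765
k∈{3,4,5} keeps every argument non-negative
  k=3: (−1)^0·1018.2338/(72)·0.1468^5·0.9892^3 = +0.000934
  k=4: (−1)^1·1018.2338/(48)·0.1468^3·0.9892^5 = -0.063569
  k=5: (−1)^2·1018.2338/(240)·0.1468^1·0.9892^7 = +0.577140
d^4_{-1,2}(2.8469) = +0.000934 -0.063569 +0.577140 = +0.514505
Attach z-rotation phases: D = e^{-i(-1)(4.013)}·(+0.514505)·e^{-i(2)(2.6573)} = +0.136836-0.495975i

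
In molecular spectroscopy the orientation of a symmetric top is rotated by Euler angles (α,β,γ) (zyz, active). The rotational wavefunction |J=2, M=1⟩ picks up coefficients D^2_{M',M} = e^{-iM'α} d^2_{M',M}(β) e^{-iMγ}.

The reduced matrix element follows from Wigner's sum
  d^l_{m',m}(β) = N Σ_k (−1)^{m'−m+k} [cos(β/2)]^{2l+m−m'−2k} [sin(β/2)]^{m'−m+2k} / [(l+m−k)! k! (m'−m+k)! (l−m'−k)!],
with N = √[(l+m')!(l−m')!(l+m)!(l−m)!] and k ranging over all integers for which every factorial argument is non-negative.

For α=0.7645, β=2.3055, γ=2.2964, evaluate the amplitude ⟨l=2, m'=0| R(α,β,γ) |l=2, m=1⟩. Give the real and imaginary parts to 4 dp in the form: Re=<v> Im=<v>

Re=0.4043 Im=0.4558

D^2_{0,1}(0.7645,2.3055,2.2964) = e^{-i·0·0.7645}·d^2_{0,1}(2.3055)·e^{-i·1·2.2964}. Compute d first:
With c≡cos(β/2)=0.405976 and s≡sin(β/2)=0.913884, N=[2·2·6·1]^{1/2}=4.898979
k∈{1,2} keeps every argument non-negative
  k=1: (−1)^0·4.8990/(2)·0.4060^3·0.9139^1 = +0.149785
  k=2: (−1)^1·4.8990/(2)·0.4060^1·0.9139^3 = -0.759012
d^2_{0,1}(2.3055) = +0.149785 -0.759012 = -0.609228
D = (+1.000000+0.000000i)·(-0.609228)·(-0.663587-0.748099i) = +0.404276+0.455763i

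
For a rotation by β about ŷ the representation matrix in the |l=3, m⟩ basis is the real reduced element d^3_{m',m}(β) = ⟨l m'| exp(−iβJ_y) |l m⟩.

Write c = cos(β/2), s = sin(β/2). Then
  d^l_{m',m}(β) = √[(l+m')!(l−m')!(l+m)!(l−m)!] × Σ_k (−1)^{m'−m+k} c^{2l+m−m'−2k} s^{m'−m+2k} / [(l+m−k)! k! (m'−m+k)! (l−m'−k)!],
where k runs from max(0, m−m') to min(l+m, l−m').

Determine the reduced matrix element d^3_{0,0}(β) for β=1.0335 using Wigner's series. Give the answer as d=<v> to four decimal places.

d^3_{0,0}(β=1.0335) via Wigner's sum:
c=cos(1.0335/2)=0.869429, s=sin(1.0335/2)=0.494057; N=√[6·6·6·6]=36.000000
The bounds max(0,m−m')=0 and min(l+m,l−m')=3 give 4 terms
  k=0: (−1)^0·36.0000/(36)·0.8694^6·0.4941^0 = +0.431923
  k=1: (−1)^1·36.0000/(4)·0.8694^4·0.4941^2 = -1.255261
  k=2: (−1)^2·36.0000/(4)·0.8694^2·0.4941^4 = +0.405340
  k=3: (−1)^3·36.0000/(36)·0.8694^0·0.4941^6 = -0.014543
d^3_{0,0}(1.0335) = +0.431923 -1.255261 +0.405340 -0.014543 = -0.432542

d=-0.4325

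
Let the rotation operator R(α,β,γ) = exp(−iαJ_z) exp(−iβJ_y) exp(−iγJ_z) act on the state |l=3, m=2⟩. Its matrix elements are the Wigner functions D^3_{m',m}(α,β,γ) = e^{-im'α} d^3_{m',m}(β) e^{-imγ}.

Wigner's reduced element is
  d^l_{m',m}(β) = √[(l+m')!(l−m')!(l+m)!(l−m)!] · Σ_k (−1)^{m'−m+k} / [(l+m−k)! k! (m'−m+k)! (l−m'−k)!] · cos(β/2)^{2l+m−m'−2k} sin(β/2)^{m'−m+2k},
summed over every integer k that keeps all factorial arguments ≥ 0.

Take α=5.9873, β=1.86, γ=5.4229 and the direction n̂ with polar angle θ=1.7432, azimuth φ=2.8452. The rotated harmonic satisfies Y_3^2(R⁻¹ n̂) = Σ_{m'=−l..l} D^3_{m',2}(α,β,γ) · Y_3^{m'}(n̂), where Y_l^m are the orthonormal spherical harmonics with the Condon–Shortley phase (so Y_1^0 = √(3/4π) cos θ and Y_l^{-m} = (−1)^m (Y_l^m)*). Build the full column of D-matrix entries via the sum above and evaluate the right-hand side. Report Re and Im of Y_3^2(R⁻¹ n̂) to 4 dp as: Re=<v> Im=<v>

Re=0.0275 Im=-0.1794

Need the full column D^3_{m',2} for m'=−3..3 at α=5.9873, β=1.86, γ=5.4229.
cos(β/2)=0.597834, sin(β/2)=0.801620
d^3_{-3,2}: single k=5 term ⇒ +0.484729;  D = +0.326088+0.358649i
d^3_{-2,2}: k∈[4..5] ⇒ +0.737913 -0.265345 = +0.472568;  D = +0.202139+0.427154i
d^3_{-1,2}: k∈[3..4] ⇒ +0.696109 -0.625782 = +0.070327;  D = +0.010239+0.069578i
d^3_{0,2}: k∈[2..3] ⇒ +0.449594 -0.808343 = -0.358750;  D = +0.053531-0.354734i
d^3_{1,2}: k∈[1..2] ⇒ +0.193585 -0.696109 = -0.502524;  D = +0.216615-0.453441i
d^3_{2,2}: k∈[0..1] ⇒ +0.045654 -0.410421 = -0.364766;  D = +0.246373-0.268988i
d^3_{3,2}: single k=0 term ⇒ -0.149950;  D = +0.129122-0.076240i
Y_3^{m'}(θ=1.7432,φ=2.8452) and Σ D·Y over m':
  (+0.3261+0.3586i)·(-0.2514-0.3098i)  (+0.2021+0.4272i)·(-0.1411-0.0951i)  (+0.0102+0.0696i)·(+0.2597+0.0793i)  (+0.0535-0.3547i)·(+0.1826+0.0000i)  (+0.2166-0.4534i)·(-0.2597+0.0793i)  (+0.2464-0.2690i)·(-0.1411+0.0951i)  (+0.1291-0.0762i)·(+0.2514-0.3098i)
Y_3^2(R⁻¹ n̂) = +0.027487-0.179420i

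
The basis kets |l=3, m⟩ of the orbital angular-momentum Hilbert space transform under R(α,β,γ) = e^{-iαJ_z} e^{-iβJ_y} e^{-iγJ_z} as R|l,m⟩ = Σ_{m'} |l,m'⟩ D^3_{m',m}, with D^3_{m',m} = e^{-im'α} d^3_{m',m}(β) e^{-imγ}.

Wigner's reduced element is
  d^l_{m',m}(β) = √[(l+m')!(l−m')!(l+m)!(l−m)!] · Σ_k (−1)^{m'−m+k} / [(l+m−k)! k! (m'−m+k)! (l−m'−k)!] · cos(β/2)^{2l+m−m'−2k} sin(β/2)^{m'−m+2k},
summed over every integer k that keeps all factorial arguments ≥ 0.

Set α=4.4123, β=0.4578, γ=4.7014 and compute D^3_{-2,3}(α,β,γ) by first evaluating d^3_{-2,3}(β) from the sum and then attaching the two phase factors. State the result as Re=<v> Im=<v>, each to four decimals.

Re=0.0008 Im=0.0012

Split into d^3_{-2,3}(β=0.4578) × two z-phases.
With c≡cos(β/2)=0.973917 and s≡sin(β/2)=0.226906, N=[1·120·720·1]^{1/2}=293.938769
k∈{5} keeps every argument non-negative
  k=5: (−1)^0·293.9388/(120)·0.9739^1·0.2269^5 = +0.001435
d^3_{-2,3}(0.4578) = +0.001435
Attach z-rotation phases: D = e^{-i(-2)(4.4123)}·(+0.001435)·e^{-i(3)(4.7014)} = +0.000771+0.001210i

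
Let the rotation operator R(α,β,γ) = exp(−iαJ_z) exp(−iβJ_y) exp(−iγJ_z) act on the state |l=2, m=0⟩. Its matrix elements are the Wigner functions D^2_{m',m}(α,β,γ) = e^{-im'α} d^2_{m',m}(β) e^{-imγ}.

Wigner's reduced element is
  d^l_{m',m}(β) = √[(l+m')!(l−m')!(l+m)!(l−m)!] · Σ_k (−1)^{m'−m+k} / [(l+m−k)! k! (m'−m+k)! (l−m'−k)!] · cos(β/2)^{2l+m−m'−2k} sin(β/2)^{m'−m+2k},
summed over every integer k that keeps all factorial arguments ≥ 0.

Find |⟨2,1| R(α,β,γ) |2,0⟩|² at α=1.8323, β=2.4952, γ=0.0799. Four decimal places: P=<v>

P=0.3468

Split into d^2_{1,0}(β=2.4952) × two z-phases.
With c≡cos(β/2)=0.317599 and s≡sin(β/2)=0.948225, N=[6·1·2·2]^{1/2}=4.898979
k: max(0,(0)−(1))=0 … min(2+(0),2−(1))=1
  k=0: (−1)^1·4.8990/(2)·0.3176^3·0.9482^1 = -0.074409
  k=1: (−1)^2·4.8990/(2)·0.3176^1·0.9482^3 = +0.663268
d^2_{1,0}(2.4952) = -0.074409 +0.663268 = +0.588859
|D^2_{1,0}|² = |d^2_{1,0}(β)|² = (+0.588859)² = 0.346755 (the z-rotation phases have unit modulus)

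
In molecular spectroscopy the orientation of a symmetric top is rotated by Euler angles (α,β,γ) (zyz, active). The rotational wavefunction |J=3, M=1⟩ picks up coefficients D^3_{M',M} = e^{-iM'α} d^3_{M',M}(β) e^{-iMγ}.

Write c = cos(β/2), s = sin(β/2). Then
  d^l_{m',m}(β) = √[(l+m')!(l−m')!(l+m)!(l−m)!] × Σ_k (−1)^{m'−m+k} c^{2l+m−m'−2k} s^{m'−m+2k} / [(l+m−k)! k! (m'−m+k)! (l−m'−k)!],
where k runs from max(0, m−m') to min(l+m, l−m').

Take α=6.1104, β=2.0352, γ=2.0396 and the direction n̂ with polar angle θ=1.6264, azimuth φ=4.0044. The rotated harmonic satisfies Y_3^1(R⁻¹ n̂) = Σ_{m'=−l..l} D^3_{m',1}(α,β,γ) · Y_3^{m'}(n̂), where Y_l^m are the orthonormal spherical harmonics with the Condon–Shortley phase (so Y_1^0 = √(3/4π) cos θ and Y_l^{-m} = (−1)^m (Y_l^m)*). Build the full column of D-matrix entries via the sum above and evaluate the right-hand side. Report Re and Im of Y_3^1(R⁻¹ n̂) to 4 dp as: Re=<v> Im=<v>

Need the full column D^3_{m',1} for m'=−3..3 at α=6.1104, β=2.0352, γ=2.0396.
cos(β/2)=0.525410, sin(β/2)=0.850849
d^3_{-3,1}: single k=4 term ⇒ +0.560341;  D = -0.467585-0.308783i
d^3_{-2,1}: k∈[3..4] ⇒ +0.565044 -0.740903 = -0.175860;  D = +0.127902+0.120697i
d^3_{-1,1}: k∈[2..4] ⇒ +0.331016 -1.157436 +0.379417 = -0.447003;  D = +0.267518+0.358115i
d^3_{0,1}: k∈[1..3] ⇒ +0.118014 -0.928461 +0.811619 = +0.001172;  D = -0.000529-0.001045i
d^3_{1,1}: k∈[0..2] ⇒ +0.021037 -0.441354 +0.868077 = +0.447760;  D = -0.130618-0.428285i
d^3_{2,1}: k∈[0..1] ⇒ -0.107731 +0.565044 = +0.457312;  D = -0.056213-0.453844i
d^3_{3,1}: single k=0 term ⇒ +0.213670;  D = +0.010583-0.213407i
Y_3^{m'}(θ=1.6264,φ=4.0044) and Σ D·Y over m':
  (-0.4676-0.3088i)·(+0.3534+0.2182i)  (+0.1279+0.1207i)·(+0.0087+0.0559i)  (+0.2675+0.3581i)·(+0.2066-0.2413i)  (-0.0005-0.0010i)·(+0.0619+0.0000i)  (-0.1306-0.4283i)·(-0.2066-0.2413i)  (-0.0562-0.4538i)·(+0.0087-0.0559i)  (+0.0106-0.2134i)·(-0.3534+0.2182i)
Y_3^1(R⁻¹ n̂) = -0.021257+0.003343i

Re=-0.0213 Im=0.0033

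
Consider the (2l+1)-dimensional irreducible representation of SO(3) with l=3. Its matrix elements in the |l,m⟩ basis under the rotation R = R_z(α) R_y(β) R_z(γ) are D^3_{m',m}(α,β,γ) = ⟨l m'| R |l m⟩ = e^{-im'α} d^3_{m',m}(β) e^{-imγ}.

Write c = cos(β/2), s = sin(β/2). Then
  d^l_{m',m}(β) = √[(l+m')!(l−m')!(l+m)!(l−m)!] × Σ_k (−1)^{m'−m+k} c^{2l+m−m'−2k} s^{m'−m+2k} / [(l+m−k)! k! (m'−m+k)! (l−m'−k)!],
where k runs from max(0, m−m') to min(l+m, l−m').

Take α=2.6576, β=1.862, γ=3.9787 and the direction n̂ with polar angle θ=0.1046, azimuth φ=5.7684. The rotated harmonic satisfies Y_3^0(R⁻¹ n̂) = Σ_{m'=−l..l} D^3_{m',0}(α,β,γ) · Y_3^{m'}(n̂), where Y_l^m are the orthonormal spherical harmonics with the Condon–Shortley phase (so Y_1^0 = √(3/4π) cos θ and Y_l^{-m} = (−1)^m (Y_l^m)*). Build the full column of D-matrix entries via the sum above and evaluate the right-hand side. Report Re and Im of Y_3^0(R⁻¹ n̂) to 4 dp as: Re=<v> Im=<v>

Re=0.3247 Im=0.0000

Need the full column D^3_{m',0} for m'=−3..3 at α=2.6576, β=1.862, γ=3.9787.
cos(β/2)=0.597032, sin(β/2)=0.802217
d^3_{-3,0}: single k=3 term ⇒ +0.491342;  D = -0.058243+0.487878i
d^3_{-2,0}: k∈[2..3] ⇒ +0.447853 -0.808582 = -0.360729;  D = -0.204519+0.297149i
d^3_{-1,0}: k∈[1..3] ⇒ +0.210800 -1.141776 +0.687145 = -0.243831;  D = +0.215825-0.113459i
d^3_{0,0}: k∈[0..3] ⇒ +0.045288 -0.735897 +1.328636 -0.266534 = +0.371493;  D = +0.371493+0.000000i
d^3_{1,0}: k∈[0..2] ⇒ -0.210800 +1.141776 -0.687145 = +0.243831;  D = -0.215825-0.113459i
d^3_{2,0}: k∈[0..1] ⇒ +0.447853 -0.808582 = -0.360729;  D = -0.204519-0.297149i
d^3_{3,0}: single k=0 term ⇒ -0.491342;  D = +0.058243+0.487878i
Y_3^{m'}(θ=0.1046,φ=5.7684) and Σ D·Y over m':
  (-0.0582+0.4879i)·(+0.0000+0.0005i)  (-0.2045+0.2971i)·(+0.0057+0.0095i)  (+0.2158-0.1135i)·(+0.1159+0.0655i)  (+0.3715+0.0000i)·(+0.7220+0.0000i)  (-0.2158-0.1135i)·(-0.1159+0.0655i)  (-0.2045-0.2971i)·(+0.0057-0.0095i)  (+0.0582+0.4879i)·(-0.0000+0.0005i)
Y_3^0(R⁻¹ n̂) = +0.324684+0.000000i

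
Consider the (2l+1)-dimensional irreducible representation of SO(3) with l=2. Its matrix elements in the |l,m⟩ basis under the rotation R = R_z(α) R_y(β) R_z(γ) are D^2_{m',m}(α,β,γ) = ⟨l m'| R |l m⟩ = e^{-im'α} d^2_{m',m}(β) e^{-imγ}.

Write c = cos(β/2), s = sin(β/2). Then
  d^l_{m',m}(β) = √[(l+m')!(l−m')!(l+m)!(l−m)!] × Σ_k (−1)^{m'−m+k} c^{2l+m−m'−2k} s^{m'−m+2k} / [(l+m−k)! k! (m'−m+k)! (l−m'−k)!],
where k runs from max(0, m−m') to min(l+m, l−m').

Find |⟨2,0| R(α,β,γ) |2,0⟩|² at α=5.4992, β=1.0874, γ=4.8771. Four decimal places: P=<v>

First d^2_{0,0}(β=1.0874), then the phase factors e^{-i(0)α} and e^{-i(0)γ}:
With c≡cos(β/2)=0.855801 and s≡sin(β/2)=0.517306, N=[2·2·2·2]^{1/2}=4.000000
k: max(0,(0)−(0))=0 … min(2+(0),2−(0))=2
  k=0: (−1)^0·4.0000/(4)·0.8558^4·0.5173^0 = +0.536402
  k=1: (−1)^1·4.0000/(1)·0.8558^2·0.5173^2 = -0.783971
  k=2: (−1)^2·4.0000/(4)·0.8558^0·0.5173^4 = +0.071613
d^2_{0,0}(1.0874) = +0.536402 -0.783971 +0.071613 = -0.175957
|D^2_{0,0}|² = |d^2_{0,0}(β)|² = (-0.175957)² = 0.030961 (the z-rotation phases have unit modulus)

P=0.0310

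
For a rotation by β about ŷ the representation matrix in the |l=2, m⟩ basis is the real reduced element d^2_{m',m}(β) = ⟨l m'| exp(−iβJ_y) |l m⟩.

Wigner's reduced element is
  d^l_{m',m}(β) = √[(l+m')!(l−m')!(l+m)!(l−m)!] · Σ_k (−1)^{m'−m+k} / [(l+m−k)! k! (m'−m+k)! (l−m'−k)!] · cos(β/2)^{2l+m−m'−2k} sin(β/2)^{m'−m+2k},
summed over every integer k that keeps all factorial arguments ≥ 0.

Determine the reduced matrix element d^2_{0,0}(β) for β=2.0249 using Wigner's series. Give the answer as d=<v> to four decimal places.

d=-0.2114

d^2_{0,0}(β=2.0249) via Wigner's sum:
Half-angle: c=0.529784, s=0.848132. N=√(2·2·2·2)=4.000000
k∈{0,1,2} keeps every argument non-negative
  k=0: (−1)^0·4.0000/(4)·0.5298^4·0.8481^0 = +0.078776
  k=1: (−1)^1·4.0000/(1)·0.5298^2·0.8481^2 = -0.807580
  k=2: (−1)^2·4.0000/(4)·0.5298^0·0.8481^4 = +0.517433
d^2_{0,0}(2.0249) = +0.078776 -0.807580 +0.517433 = -0.211370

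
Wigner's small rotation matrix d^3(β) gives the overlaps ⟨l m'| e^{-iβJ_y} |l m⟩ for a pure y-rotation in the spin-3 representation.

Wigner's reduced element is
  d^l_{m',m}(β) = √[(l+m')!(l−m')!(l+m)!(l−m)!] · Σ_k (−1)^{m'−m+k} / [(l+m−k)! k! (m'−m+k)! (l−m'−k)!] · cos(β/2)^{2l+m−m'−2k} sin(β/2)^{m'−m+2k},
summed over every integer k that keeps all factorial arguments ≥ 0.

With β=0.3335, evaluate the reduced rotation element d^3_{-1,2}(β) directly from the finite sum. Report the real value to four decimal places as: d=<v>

d=0.0273

d^3_{-1,2}(β=0.3335) via Wigner's sum:
Half-angle: c=0.986129, s=0.165978. N=√(2·24·120·1)=75.894664
The bounds max(0,m−m')=3 and min(l+m,l−m')=4 give 2 terms
  k=3: (−1)^0·75.8947/(12)·0.9861^3·0.1660^3 = +0.027732
  k=4: (−1)^1·75.8947/(24)·0.9861^1·0.1660^5 = -0.000393
d^3_{-1,2}(0.3335) = +0.027732 -0.000393 = +0.027339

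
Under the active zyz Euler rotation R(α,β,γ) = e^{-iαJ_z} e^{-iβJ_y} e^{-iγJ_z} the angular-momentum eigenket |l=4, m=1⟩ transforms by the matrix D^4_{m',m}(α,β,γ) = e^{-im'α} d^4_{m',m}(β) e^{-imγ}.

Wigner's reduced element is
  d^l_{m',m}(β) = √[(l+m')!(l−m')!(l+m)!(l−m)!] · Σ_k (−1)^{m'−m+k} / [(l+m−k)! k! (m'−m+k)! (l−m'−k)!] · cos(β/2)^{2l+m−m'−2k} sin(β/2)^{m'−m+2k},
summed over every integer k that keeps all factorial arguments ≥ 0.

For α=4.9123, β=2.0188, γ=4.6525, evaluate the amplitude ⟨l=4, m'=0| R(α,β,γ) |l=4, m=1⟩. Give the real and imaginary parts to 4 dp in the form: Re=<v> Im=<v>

First d^4_{0,1}(β=2.0188), then the phase factors e^{-i(0)α} and e^{-i(1)γ}:
c=cos(2.0188/2)=0.532369, s=sin(2.0188/2)=0.846513; N=√[24·24·120·6]=643.987578
k: max(0,(1)−(0))=1 … min(4+(1),4−(0))=4
  k=1: (−1)^0·643.9876/(144)·0.5324^7·0.8465^1 = +0.045881
  k=2: (−1)^1·643.9876/(24)·0.5324^5·0.8465^3 = -0.696032
  k=3: (−1)^2·643.9876/(24)·0.5324^3·0.8465^5 = +1.759831
  k=4: (−1)^3·643.9876/(144)·0.5324^1·0.8465^7 = -0.741586
d^4_{0,1}(2.0188) = +0.045881 -0.696032 +1.759831 -0.741586 = +0.368094
D = (+1.000000+0.000000i)·(+0.368094)·(-0.059853+0.998207i) = -0.022032+0.367434i

Re=-0.0220 Im=0.3674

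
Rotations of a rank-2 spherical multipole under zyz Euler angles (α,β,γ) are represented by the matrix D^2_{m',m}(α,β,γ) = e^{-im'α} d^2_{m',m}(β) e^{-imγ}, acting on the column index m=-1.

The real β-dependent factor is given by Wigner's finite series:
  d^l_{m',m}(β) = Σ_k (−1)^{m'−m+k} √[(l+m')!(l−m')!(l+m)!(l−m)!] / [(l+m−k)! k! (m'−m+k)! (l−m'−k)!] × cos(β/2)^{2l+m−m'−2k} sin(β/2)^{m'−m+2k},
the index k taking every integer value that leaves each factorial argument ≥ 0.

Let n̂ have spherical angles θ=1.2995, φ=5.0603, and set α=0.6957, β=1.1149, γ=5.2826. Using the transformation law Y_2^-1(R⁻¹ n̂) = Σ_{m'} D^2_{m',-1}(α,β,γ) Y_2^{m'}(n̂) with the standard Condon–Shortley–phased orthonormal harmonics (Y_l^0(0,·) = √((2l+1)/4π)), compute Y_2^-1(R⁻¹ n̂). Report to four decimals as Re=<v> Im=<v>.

Re=-0.0758 Im=-0.1111

Need the full column D^2_{m',-1} for m'=−2..2 at α=0.6957, β=1.1149, γ=5.2826.
cos(β/2)=0.848607, sin(β/2)=0.529024
d^2_{-2,-1}: single k=1 term ⇒ +0.646584;  D = +0.597831+0.246311i
d^2_{-1,-1}: k∈[0..1] ⇒ +0.518592 -0.604624 = -0.086031;  D = -0.082063+0.025825i
d^2_{0,-1}: k∈[0..1] ⇒ -0.791901 +0.307757 = -0.484143;  D = -0.261345+0.407546i
d^2_{1,-1}: k∈[0..1] ⇒ +0.604624 -0.078325 = +0.526298;  D = -0.065871-0.522160i
d^2_{2,-1}: single k=0 term ⇒ -0.251283;  D = +0.183928+0.171212i
Y_2^{m'}(θ=1.2995,φ=5.0603) and Σ D·Y over m':
  (+0.5978+0.2463i)·(-0.2752+0.2298i)  (-0.0821+0.0258i)·(+0.0680+0.1875i)  (-0.2613+0.4075i)·(-0.2474+0.0000i)  (-0.0659-0.5222i)·(-0.0680+0.1875i)  (+0.1839+0.1712i)·(-0.2752-0.2298i)
Y_2^-1(R⁻¹ n̂) = -0.075755-0.111089i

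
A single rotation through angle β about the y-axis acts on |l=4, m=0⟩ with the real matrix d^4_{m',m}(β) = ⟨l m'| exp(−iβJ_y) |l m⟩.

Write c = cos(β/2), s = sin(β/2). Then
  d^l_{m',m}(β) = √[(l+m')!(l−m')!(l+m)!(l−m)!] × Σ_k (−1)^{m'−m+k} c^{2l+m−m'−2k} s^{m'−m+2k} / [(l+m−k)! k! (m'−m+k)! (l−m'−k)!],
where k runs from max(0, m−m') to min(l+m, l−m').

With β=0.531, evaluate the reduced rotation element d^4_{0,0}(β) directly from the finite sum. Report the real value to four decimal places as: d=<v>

d^4_{0,0}(β=0.531) via Wigner's sum:
Half-angle: c=0.964961, s=0.262392. N=√(24·24·24·24)=576.000000
Admissible k: 0..4 (factorial args all ≥0)
  k=0: (−1)^0·576.0000/(576)·0.9650^8·0.2624^0 = +0.751761
  k=1: (−1)^1·576.0000/(36)·0.9650^6·0.2624^2 = -0.889365
  k=2: (−1)^2·576.0000/(16)·0.9650^4·0.2624^4 = +0.147960
  k=3: (−1)^3·576.0000/(36)·0.9650^2·0.2624^6 = -0.004862
  k=4: (−1)^4·576.0000/(576)·0.9650^0·0.2624^8 = +0.000022
d^4_{0,0}(0.531) = +0.751761 -0.889365 +0.147960 -0.004862 +0.000022 = +0.005515

d=0.0055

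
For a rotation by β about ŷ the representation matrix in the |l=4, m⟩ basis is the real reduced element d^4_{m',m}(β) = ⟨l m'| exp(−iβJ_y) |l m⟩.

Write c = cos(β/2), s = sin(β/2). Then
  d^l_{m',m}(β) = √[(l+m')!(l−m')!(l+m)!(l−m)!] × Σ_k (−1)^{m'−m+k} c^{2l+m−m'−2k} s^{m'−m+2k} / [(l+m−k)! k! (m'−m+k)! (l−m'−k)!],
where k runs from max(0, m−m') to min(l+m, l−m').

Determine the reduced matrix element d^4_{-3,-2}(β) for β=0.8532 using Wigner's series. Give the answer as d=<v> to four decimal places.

d^4_{-3,-2}(β=0.8532) via Wigner's sum:
c=cos(0.8532/2)=0.910378, s=sin(0.8532/2)=0.413778; N=√[1·5040·2·720]=2693.993318
The bounds max(0,m−m')=1 and min(l+m,l−m')=2 give 2 terms
  k=1: (−1)^0·2693.9933/(720)·0.9104^7·0.4138^1 = +0.802386
  k=2: (−1)^1·2693.9933/(240)·0.9104^5·0.4138^3 = -0.497274
d^4_{-3,-2}(0.8532) = +0.802386 -0.497274 = +0.305112

d=0.3051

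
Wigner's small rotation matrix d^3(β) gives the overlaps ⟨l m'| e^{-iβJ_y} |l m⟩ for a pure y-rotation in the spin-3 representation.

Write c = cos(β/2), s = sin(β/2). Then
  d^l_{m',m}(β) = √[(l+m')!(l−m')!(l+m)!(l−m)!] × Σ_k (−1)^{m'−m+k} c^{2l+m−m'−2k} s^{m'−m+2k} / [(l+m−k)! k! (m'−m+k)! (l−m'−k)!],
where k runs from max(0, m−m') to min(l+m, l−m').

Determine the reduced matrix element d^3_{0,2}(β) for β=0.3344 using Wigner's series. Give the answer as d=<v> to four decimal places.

d^3_{0,2}(β=0.3344) via Wigner's sum:
With c≡cos(β/2)=0.986055 and s≡sin(β/2)=0.166422, N=[6·6·120·1]^{1/2}=65.726707
k: max(0,(2)−(0))=2 … min(3+(2),3−(0))=3
  k=2: (−1)^0·65.7267/(12)·0.9861^4·0.1664^2 = +0.143412
  k=3: (−1)^1·65.7267/(12)·0.9861^2·0.1664^4 = -0.004085
d^3_{0,2}(0.3344) = +0.143412 -0.004085 = +0.139327

d=0.1393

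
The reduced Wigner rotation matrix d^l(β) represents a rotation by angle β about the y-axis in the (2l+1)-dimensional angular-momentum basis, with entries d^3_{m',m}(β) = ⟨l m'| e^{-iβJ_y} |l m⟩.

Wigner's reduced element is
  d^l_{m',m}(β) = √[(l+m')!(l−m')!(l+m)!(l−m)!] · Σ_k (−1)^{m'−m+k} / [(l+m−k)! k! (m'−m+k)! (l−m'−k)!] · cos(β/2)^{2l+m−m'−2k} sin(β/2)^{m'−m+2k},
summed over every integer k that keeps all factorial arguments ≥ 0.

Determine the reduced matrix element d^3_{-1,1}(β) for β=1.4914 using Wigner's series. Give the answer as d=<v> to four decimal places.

d=-0.0129

d^3_{-1,1}(β=1.4914) via Wigner's sum:
c=cos(1.4914/2)=0.734613, s=sin(1.4914/2)=0.678486; N=√[2·24·24·2]=48.000000
k∈{2,3,4} keeps every argument non-negative
  k=2: (−1)^0·48.0000/(8)·0.7346^4·0.6785^2 = +0.804393
  k=3: (−1)^1·48.0000/(6)·0.7346^2·0.6785^4 = -0.914895
  k=4: (−1)^2·48.0000/(48)·0.7346^0·0.6785^6 = +0.097554
d^3_{-1,1}(1.4914) = +0.804393 -0.914895 +0.097554 = -0.012949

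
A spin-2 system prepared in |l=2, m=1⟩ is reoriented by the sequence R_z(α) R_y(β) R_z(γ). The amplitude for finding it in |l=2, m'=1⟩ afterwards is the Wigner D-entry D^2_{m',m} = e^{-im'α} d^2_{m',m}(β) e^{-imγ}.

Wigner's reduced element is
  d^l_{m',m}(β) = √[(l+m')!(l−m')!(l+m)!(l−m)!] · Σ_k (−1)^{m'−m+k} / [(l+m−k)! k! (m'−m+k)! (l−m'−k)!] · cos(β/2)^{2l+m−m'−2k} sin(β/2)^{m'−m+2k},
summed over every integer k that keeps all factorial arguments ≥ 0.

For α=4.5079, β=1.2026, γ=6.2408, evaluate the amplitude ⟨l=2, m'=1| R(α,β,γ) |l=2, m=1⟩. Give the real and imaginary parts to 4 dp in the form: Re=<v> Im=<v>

Re=0.0465 Im=-0.1847

Split into d^2_{1,1}(β=1.2026) × two z-phases.
c=cos(1.2026/2)=0.824601, s=sin(1.2026/2)=0.565715; N=√[6·1·6·1]=6.000000
k∈{0,1} keeps every argument non-negative
  k=0: (−1)^0·6.0000/(6)·0.8246^4·0.5657^0 = +0.462355
  k=1: (−1)^1·6.0000/(2)·0.8246^2·0.5657^2 = -0.652836
d^2_{1,1}(1.2026) = +0.462355 -0.652836 = -0.190481
D = (-0.203067+0.979165i)·(-0.190481)·(+0.999102+0.042373i) = +0.046549-0.184706i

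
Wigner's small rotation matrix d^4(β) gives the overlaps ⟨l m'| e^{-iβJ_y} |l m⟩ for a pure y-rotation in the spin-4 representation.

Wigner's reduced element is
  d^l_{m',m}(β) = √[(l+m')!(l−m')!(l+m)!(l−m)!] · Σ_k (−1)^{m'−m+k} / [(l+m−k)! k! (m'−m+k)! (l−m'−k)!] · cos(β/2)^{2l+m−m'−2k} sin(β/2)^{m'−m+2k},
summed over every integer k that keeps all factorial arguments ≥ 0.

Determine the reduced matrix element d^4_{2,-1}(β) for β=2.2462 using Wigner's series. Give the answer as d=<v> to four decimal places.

d^4_{2,-1}(β=2.2462) via Wigner's sum:
With c≡cos(β/2)=0.432890 and s≡sin(β/2)=0.901447, N=[720·2·6·120]^{1/2}=1018.233765
k: max(0,(-1)−(2))=0 … min(4+(-1),4−(2))=2
  k=0: (−1)^3·1018.2338/(72)·0.4329^5·0.9014^3 = -0.157479
  k=1: (−1)^4·1018.2338/(48)·0.4329^3·0.9014^5 = +1.024329
  k=2: (−1)^5·1018.2338/(240)·0.4329^1·0.9014^7 = -0.888371
d^4_{2,-1}(2.2462) = -0.157479 +1.024329 -0.888371 = -0.021521

d=-0.0215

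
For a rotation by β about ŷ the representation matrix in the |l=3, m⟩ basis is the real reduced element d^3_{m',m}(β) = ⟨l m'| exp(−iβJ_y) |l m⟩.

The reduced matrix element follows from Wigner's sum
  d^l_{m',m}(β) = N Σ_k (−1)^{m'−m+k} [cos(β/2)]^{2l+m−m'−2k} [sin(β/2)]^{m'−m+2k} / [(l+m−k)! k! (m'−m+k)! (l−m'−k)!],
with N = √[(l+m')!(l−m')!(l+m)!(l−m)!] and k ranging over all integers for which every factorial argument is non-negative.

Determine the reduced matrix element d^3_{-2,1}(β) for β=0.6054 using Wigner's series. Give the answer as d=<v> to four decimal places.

d=0.1386

d^3_{-2,1}(β=0.6054) via Wigner's sum:
c=cos(0.6054/2)=0.954535, s=sin(0.6054/2)=0.298099; N=√[1·120·24·2]=75.894664
k∈{3,4} keeps every argument non-negative
  k=3: (−1)^0·75.8947/(12)·0.9545^3·0.2981^3 = +0.145709
  k=4: (−1)^1·75.8947/(24)·0.9545^1·0.2981^5 = -0.007105
d^3_{-2,1}(0.6054) = +0.145709 -0.007105 = +0.138603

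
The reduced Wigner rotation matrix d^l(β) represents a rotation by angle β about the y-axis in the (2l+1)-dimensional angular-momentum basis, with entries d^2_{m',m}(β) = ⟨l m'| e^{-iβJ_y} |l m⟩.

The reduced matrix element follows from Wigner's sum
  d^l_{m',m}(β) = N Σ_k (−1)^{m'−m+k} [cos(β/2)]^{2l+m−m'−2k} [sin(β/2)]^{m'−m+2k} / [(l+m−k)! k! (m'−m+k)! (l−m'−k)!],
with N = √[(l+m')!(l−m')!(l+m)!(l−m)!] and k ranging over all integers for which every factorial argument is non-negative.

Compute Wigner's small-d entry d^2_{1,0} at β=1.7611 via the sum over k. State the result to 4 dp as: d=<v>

d^2_{1,0}(β=1.7611) via Wigner's sum:
Half-angle: c=0.636727, s=0.771089. N=√(6·1·2·2)=4.898979
k∈{0,1} keeps every argument non-negative
  k=0: (−1)^1·4.8990/(2)·0.6367^3·0.7711^1 = -0.487574
  k=1: (−1)^2·4.8990/(2)·0.6367^1·0.7711^3 = +0.715061
d^2_{1,0}(1.7611) = -0.487574 +0.715061 = +0.227487

d=0.2275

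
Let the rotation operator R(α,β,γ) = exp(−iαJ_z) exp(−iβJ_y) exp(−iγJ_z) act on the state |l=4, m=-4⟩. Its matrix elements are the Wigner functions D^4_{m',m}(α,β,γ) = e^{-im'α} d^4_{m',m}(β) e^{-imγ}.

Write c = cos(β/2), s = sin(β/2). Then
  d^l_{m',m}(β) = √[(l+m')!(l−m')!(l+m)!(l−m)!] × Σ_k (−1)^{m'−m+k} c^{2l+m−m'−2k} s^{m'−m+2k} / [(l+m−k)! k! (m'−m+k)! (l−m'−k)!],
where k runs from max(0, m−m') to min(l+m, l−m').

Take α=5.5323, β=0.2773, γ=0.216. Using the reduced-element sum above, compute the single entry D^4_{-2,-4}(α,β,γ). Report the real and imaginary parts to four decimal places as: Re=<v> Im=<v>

Split into d^4_{-2,-4}(β=0.2773) × two z-phases.
Half-angle: c=0.990403, s=0.138206. N=√(2·720·1·40320)=7619.763776
Admissible k: 0..0 (factorial args all ≥0)
  k=0: (−1)^2·7619.7638/(1440)·0.9904^6·0.1382^2 = +0.095391
d^4_{-2,-4}(0.2773) = +0.095391
Phases: e^{-i·(-2)·5.5323}=+0.068971-0.997619i, e^{-i·(-4)·0.216}=+0.649401+0.760446i ⇒ D=+0.076639-0.056796i

Re=0.0766 Im=-0.0568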